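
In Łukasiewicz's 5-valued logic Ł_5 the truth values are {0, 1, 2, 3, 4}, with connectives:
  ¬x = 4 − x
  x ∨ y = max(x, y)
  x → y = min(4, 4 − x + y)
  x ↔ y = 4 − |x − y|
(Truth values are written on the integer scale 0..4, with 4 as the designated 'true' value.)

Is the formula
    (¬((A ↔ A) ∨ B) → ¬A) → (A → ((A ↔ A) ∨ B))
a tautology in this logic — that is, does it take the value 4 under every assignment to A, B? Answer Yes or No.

At A = 1, B = 1, for instance:
A ↔ A = 1 ↔ 1 = 4
(A ↔ A) ∨ B = 4 ∨ 1 = 4
¬((A ↔ A) ∨ B) = ¬4 = 0
¬A = ¬1 = 3
¬((A ↔ A) ∨ B) → ¬A = 0 → 3 = 4
A → ((A ↔ A) ∨ B) = 1 → 4 = 4
(¬((A ↔ A) ∨ B) → ¬A) → (A → ((A ↔ A) ∨ B)) = 4 → 4 = 4
and checking the remaining 24 assignments likewise gives ≥ 4 in every case.

Yes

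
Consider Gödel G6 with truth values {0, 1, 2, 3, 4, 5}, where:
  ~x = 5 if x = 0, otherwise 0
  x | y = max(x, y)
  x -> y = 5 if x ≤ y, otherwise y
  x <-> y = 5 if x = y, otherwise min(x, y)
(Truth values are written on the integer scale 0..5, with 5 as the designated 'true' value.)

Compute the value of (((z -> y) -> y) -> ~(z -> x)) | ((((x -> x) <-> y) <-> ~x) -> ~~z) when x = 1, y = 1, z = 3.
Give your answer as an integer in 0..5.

5

z -> y = 3 -> 1 = 1
(z -> y) -> y = 1 -> 1 = 5
z -> x = 3 -> 1 = 1
~(z -> x) = ~1 = 0
((z -> y) -> y) -> ~(z -> x) = 5 -> 0 = 0
x -> x = 1 -> 1 = 5
(x -> x) <-> y = 5 <-> 1 = 1
~x = ~1 = 0
((x -> x) <-> y) <-> ~x = 1 <-> 0 = 0
~z = ~3 = 0
~~z = ~0 = 5
(((x -> x) <-> y) <-> ~x) -> ~~z = 0 -> 5 = 5
(((z -> y) -> y) -> ~(z -> x)) | ((((x -> x) <-> y) <-> ~x) -> ~~z) = 0 | 5 = 5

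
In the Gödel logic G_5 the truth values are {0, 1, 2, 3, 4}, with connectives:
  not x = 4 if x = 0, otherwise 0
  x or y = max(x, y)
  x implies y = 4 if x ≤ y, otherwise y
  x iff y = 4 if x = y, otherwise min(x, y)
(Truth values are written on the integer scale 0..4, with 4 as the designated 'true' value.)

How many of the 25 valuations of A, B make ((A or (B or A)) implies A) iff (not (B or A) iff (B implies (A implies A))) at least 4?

value 4: 5 assignments (counts)
value 0: 20 assignments
So 5 of the 25 assignments meet the threshold.

5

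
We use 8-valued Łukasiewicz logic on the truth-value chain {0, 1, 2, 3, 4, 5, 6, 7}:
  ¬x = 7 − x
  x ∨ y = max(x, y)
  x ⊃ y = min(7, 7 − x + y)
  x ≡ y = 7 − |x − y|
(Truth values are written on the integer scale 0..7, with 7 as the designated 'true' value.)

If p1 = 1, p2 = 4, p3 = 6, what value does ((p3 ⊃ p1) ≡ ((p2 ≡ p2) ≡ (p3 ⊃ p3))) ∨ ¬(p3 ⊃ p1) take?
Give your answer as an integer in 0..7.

5

p3 ⊃ p1 = 6 ⊃ 1 = 2
p2 ≡ p2 = 4 ≡ 4 = 7
p3 ⊃ p3 = 6 ⊃ 6 = 7
(p2 ≡ p2) ≡ (p3 ⊃ p3) = 7 ≡ 7 = 7
(p3 ⊃ p1) ≡ ((p2 ≡ p2) ≡ (p3 ⊃ p3)) = 2 ≡ 7 = 2
p3 ⊃ p1 = 6 ⊃ 1 = 2
¬(p3 ⊃ p1) = ¬2 = 5
((p3 ⊃ p1) ≡ ((p2 ≡ p2) ≡ (p3 ⊃ p3))) ∨ ¬(p3 ⊃ p1) = 2 ∨ 5 = 5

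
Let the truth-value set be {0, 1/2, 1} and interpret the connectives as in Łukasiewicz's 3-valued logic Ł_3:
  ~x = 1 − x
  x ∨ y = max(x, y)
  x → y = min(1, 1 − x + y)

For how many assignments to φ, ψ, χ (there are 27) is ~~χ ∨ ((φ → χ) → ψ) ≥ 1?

value 1: 19 assignments (counts)
value 1/2: 7 assignments
value 0: 1 assignment
So 19 of the 27 assignments meet the threshold.

19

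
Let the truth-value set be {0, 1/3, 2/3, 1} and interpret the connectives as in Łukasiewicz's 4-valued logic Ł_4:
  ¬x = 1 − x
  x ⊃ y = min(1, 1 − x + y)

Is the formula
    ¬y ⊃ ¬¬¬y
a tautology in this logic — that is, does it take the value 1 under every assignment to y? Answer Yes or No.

y = 0 ↦ 1
y = 1/3 ↦ 1
y = 2/3 ↦ 1
y = 1 ↦ 1
Every assignment gives a value ≥ 1.

Yes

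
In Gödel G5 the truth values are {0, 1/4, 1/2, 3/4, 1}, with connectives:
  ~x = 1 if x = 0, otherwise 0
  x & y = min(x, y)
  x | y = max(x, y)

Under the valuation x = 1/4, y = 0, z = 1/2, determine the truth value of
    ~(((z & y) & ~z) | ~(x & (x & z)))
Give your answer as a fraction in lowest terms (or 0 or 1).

z & y = 1/2 & 0 = 0
~z = ~1/2 = 0
(z & y) & ~z = 0 & 0 = 0
x & z = 1/4 & 1/2 = 1/4
x & (x & z) = 1/4 & 1/4 = 1/4
~(x & (x & z)) = ~1/4 = 0
((z & y) & ~z) | ~(x & (x & z)) = 0 | 0 = 0
~(((z & y) & ~z) | ~(x & (x & z))) = ~0 = 1

1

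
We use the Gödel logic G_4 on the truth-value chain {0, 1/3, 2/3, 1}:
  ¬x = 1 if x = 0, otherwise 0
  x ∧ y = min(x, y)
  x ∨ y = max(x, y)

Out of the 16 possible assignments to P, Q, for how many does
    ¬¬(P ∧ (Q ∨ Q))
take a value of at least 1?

9

P = 0, Q = 0 ↦ 0  <
P = 0, Q = 1/3 ↦ 0  <
P = 0, Q = 2/3 ↦ 0  <
P = 0, Q = 1 ↦ 0  <
P = 1/3, Q = 0 ↦ 0  <
P = 1/3, Q = 1/3 ↦ 1  ≥
P = 1/3, Q = 2/3 ↦ 1  ≥
P = 1/3, Q = 1 ↦ 1  ≥
P = 2/3, Q = 0 ↦ 0  <
P = 2/3, Q = 1/3 ↦ 1  ≥
P = 2/3, Q = 2/3 ↦ 1  ≥
P = 2/3, Q = 1 ↦ 1  ≥
P = 1, Q = 0 ↦ 0  <
P = 1, Q = 1/3 ↦ 1  ≥
P = 1, Q = 2/3 ↦ 1  ≥
P = 1, Q = 1 ↦ 1  ≥
So 9 of the 16 assignments meet the threshold.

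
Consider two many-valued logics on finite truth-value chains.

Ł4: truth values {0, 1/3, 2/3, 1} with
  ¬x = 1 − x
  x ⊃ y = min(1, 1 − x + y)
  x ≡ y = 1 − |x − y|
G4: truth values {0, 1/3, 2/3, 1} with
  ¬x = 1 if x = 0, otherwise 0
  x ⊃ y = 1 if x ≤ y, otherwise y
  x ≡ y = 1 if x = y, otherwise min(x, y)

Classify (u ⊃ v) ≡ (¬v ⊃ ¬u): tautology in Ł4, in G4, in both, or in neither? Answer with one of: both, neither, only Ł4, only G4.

only Ł4

In Ł4: every assignment gives 1 — tautology.
In G4: at u = 2/3, v = 1/3 the value is 1/3 — not a tautology.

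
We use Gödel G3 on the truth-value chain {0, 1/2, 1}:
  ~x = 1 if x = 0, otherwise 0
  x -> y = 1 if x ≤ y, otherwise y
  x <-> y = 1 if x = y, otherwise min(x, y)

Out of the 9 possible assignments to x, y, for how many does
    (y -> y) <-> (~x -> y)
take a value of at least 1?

x = 0, y = 0 ↦ 0  <
x = 0, y = 1/2 ↦ 1/2  <
x = 0, y = 1 ↦ 1  ≥
x = 1/2, y = 0 ↦ 1  ≥
x = 1/2, y = 1/2 ↦ 1  ≥
x = 1/2, y = 1 ↦ 1  ≥
x = 1, y = 0 ↦ 1  ≥
x = 1, y = 1/2 ↦ 1  ≥
x = 1, y = 1 ↦ 1  ≥
So 7 of the 9 assignments meet the threshold.

7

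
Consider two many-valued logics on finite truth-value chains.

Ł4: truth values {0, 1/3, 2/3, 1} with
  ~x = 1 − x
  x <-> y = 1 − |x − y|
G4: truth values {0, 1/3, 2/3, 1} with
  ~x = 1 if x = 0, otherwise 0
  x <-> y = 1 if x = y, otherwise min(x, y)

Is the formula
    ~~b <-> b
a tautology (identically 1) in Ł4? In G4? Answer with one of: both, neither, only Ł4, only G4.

only Ł4

In Ł4: every assignment gives 1 — tautology.
In G4: at b = 1/3 the value is 1/3 — not a tautology.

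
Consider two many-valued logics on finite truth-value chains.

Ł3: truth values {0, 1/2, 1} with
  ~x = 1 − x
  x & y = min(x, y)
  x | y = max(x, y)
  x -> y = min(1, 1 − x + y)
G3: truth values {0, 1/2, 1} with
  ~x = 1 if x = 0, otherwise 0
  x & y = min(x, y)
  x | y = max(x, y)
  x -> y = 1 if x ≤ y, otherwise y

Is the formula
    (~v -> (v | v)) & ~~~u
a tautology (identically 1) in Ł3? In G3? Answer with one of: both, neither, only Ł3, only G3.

neither

In Ł3: at u = 0, v = 0 the value is 0 — not a tautology.
In G3: at u = 0, v = 0 the value is 0 — not a tautology.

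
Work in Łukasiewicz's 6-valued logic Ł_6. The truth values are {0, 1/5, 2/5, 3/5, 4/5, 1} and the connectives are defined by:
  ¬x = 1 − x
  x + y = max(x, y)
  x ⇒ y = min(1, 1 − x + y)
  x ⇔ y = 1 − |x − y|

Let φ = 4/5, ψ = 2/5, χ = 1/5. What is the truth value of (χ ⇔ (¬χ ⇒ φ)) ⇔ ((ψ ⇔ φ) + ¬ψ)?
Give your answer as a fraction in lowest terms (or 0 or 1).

3/5

¬χ = ¬1/5 = 4/5
¬χ ⇒ φ = 4/5 ⇒ 4/5 = 1
χ ⇔ (¬χ ⇒ φ) = 1/5 ⇔ 1 = 1/5
ψ ⇔ φ = 2/5 ⇔ 4/5 = 3/5
¬ψ = ¬2/5 = 3/5
(ψ ⇔ φ) + ¬ψ = 3/5 + 3/5 = 3/5
(χ ⇔ (¬χ ⇒ φ)) ⇔ ((ψ ⇔ φ) + ¬ψ) = 1/5 ⇔ 3/5 = 3/5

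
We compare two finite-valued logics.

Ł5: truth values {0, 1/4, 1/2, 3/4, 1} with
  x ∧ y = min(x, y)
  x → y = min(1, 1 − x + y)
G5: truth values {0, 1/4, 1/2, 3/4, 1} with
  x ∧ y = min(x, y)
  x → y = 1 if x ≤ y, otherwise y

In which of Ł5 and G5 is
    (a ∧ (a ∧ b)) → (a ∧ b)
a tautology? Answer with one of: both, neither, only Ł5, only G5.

both

In Ł5: every assignment gives 1 — tautology.
In G5: every assignment gives 1 — tautology.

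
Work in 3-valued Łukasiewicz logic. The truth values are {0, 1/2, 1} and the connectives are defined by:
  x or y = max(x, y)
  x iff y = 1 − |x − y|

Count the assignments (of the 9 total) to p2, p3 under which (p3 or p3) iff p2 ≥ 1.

3

p2 = 0, p3 = 0 ↦ 1  ≥
p2 = 0, p3 = 1/2 ↦ 1/2  <
p2 = 0, p3 = 1 ↦ 0  <
p2 = 1/2, p3 = 0 ↦ 1/2  <
p2 = 1/2, p3 = 1/2 ↦ 1  ≥
p2 = 1/2, p3 = 1 ↦ 1/2  <
p2 = 1, p3 = 0 ↦ 0  <
p2 = 1, p3 = 1/2 ↦ 1/2  <
p2 = 1, p3 = 1 ↦ 1  ≥
So 3 of the 9 assignments meet the threshold.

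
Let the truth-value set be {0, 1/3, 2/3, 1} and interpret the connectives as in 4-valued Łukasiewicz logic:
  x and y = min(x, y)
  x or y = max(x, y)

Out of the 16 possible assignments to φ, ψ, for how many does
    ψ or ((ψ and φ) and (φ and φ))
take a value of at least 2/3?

φ = 0, ψ = 0 ↦ 0  <
φ = 0, ψ = 1/3 ↦ 1/3  <
φ = 0, ψ = 2/3 ↦ 2/3  ≥
φ = 0, ψ = 1 ↦ 1  ≥
φ = 1/3, ψ = 0 ↦ 0  <
φ = 1/3, ψ = 1/3 ↦ 1/3  <
φ = 1/3, ψ = 2/3 ↦ 2/3  ≥
φ = 1/3, ψ = 1 ↦ 1  ≥
φ = 2/3, ψ = 0 ↦ 0  <
φ = 2/3, ψ = 1/3 ↦ 1/3  <
φ = 2/3, ψ = 2/3 ↦ 2/3  ≥
φ = 2/3, ψ = 1 ↦ 1  ≥
φ = 1, ψ = 0 ↦ 0  <
φ = 1, ψ = 1/3 ↦ 1/3  <
φ = 1, ψ = 2/3 ↦ 2/3  ≥
φ = 1, ψ = 1 ↦ 1  ≥
So 8 of the 16 assignments meet the threshold.

8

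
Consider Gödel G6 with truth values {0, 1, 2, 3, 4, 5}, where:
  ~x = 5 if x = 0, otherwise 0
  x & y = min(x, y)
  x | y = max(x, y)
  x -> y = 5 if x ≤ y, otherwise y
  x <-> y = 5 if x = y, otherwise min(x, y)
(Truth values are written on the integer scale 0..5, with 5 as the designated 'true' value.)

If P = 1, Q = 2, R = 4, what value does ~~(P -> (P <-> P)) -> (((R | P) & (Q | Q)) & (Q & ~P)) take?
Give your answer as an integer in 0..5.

P <-> P = 1 <-> 1 = 5
P -> (P <-> P) = 1 -> 5 = 5
~(P -> (P <-> P)) = ~5 = 0
~~(P -> (P <-> P)) = ~0 = 5
R | P = 4 | 1 = 4
Q | Q = 2 | 2 = 2
(R | P) & (Q | Q) = 4 & 2 = 2
~P = ~1 = 0
Q & ~P = 2 & 0 = 0
((R | P) & (Q | Q)) & (Q & ~P) = 2 & 0 = 0
~~(P -> (P <-> P)) -> (((R | P) & (Q | Q)) & (Q & ~P)) = 5 -> 0 = 0

0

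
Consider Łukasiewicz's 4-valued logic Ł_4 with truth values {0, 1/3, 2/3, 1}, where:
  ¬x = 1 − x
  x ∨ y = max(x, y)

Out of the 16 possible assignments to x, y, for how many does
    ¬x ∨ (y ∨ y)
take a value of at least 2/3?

x = 0, y = 0 ↦ 1  ≥
x = 0, y = 1/3 ↦ 1  ≥
x = 0, y = 2/3 ↦ 1  ≥
x = 0, y = 1 ↦ 1  ≥
x = 1/3, y = 0 ↦ 2/3  ≥
x = 1/3, y = 1/3 ↦ 2/3  ≥
x = 1/3, y = 2/3 ↦ 2/3  ≥
x = 1/3, y = 1 ↦ 1  ≥
x = 2/3, y = 0 ↦ 1/3  <
x = 2/3, y = 1/3 ↦ 1/3  <
x = 2/3, y = 2/3 ↦ 2/3  ≥
x = 2/3, y = 1 ↦ 1  ≥
x = 1, y = 0 ↦ 0  <
x = 1, y = 1/3 ↦ 1/3  <
x = 1, y = 2/3 ↦ 2/3  ≥
x = 1, y = 1 ↦ 1  ≥
So 12 of the 16 assignments meet the threshold.

12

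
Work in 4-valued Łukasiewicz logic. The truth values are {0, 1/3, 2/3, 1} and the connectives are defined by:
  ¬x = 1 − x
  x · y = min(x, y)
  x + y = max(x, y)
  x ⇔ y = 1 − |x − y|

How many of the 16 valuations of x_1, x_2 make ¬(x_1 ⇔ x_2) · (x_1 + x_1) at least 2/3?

x_1 = 0, x_2 = 0 ↦ 0  <
x_1 = 0, x_2 = 1/3 ↦ 0  <
x_1 = 0, x_2 = 2/3 ↦ 0  <
x_1 = 0, x_2 = 1 ↦ 0  <
x_1 = 1/3, x_2 = 0 ↦ 1/3  <
x_1 = 1/3, x_2 = 1/3 ↦ 0  <
x_1 = 1/3, x_2 = 2/3 ↦ 1/3  <
x_1 = 1/3, x_2 = 1 ↦ 1/3  <
x_1 = 2/3, x_2 = 0 ↦ 2/3  ≥
x_1 = 2/3, x_2 = 1/3 ↦ 1/3  <
x_1 = 2/3, x_2 = 2/3 ↦ 0  <
x_1 = 2/3, x_2 = 1 ↦ 1/3  <
x_1 = 1, x_2 = 0 ↦ 1  ≥
x_1 = 1, x_2 = 1/3 ↦ 2/3  ≥
x_1 = 1, x_2 = 2/3 ↦ 1/3  <
x_1 = 1, x_2 = 1 ↦ 0  <
So 3 of the 16 assignments meet the threshold.

3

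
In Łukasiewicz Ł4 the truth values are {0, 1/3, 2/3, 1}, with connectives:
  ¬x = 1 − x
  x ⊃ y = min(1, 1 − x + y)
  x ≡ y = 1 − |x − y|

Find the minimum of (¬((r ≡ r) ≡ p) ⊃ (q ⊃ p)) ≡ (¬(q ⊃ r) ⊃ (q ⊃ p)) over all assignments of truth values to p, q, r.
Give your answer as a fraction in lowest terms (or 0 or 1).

0

Take p = 0, q = 1, r = 1:
r ≡ r = 1 ≡ 1 = 1
(r ≡ r) ≡ p = 1 ≡ 0 = 0
¬((r ≡ r) ≡ p) = ¬0 = 1
q ⊃ p = 1 ⊃ 0 = 0
¬((r ≡ r) ≡ p) ⊃ (q ⊃ p) = 1 ⊃ 0 = 0
q ⊃ r = 1 ⊃ 1 = 1
¬(q ⊃ r) = ¬1 = 0
q ⊃ p = 1 ⊃ 0 = 0
¬(q ⊃ r) ⊃ (q ⊃ p) = 0 ⊃ 0 = 1
(¬((r ≡ r) ≡ p) ⊃ (q ⊃ p)) ≡ (¬(q ⊃ r) ⊃ (q ⊃ p)) = 0 ≡ 1 = 0
No assignment yields a value below 0, so this is the minimum.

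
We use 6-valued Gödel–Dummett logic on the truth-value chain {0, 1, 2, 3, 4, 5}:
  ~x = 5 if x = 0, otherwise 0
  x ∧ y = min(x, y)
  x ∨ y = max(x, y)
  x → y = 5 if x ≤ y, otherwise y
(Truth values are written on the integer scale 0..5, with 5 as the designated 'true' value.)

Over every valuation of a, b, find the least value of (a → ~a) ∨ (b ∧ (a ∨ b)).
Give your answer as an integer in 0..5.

Take a = 1, b = 0:
~a = ~1 = 0
a → ~a = 1 → 0 = 0
a ∨ b = 1 ∨ 0 = 1
b ∧ (a ∨ b) = 0 ∧ 1 = 0
(a → ~a) ∨ (b ∧ (a ∨ b)) = 0 ∨ 0 = 0
No assignment yields a value below 0, so this is the minimum.

0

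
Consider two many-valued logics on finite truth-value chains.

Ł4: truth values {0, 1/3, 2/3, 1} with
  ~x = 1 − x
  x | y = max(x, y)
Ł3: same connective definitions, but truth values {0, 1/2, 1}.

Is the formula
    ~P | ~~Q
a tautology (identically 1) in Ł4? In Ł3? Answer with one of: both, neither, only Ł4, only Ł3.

neither

In Ł4: at P = 1/3, Q = 0 the value is 2/3 — not a tautology.
In Ł3: at P = 1/2, Q = 0 the value is 1/2 — not a tautology.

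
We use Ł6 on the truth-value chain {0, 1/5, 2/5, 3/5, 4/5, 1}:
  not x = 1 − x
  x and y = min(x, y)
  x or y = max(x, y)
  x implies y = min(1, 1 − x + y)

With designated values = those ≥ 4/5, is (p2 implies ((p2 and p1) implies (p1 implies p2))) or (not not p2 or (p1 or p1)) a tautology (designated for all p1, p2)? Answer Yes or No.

Yes

At p1 = 1/5, p2 = 1/5, for instance:
p2 and p1 = 1/5 and 1/5 = 1/5
p1 implies p2 = 1/5 implies 1/5 = 1
(p2 and p1) implies (p1 implies p2) = 1/5 implies 1 = 1
p2 implies ((p2 and p1) implies (p1 implies p2)) = 1/5 implies 1 = 1
not p2 = not 1/5 = 4/5
not not p2 = not 4/5 = 1/5
p1 or p1 = 1/5 or 1/5 = 1/5
not not p2 or (p1 or p1) = 1/5 or 1/5 = 1/5
(p2 implies ((p2 and p1) implies (p1 implies p2))) or (not not p2 or (p1 or p1)) = 1 or 1/5 = 1
and checking the remaining 35 assignments likewise gives ≥ 4/5 in every case.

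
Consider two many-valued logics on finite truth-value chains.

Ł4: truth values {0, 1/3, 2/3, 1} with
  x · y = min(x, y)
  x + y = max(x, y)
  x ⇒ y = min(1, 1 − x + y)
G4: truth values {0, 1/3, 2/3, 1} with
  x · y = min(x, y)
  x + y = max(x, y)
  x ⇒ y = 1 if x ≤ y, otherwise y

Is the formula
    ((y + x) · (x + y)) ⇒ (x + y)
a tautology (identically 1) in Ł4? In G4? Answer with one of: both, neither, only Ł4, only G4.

In Ł4: every assignment gives 1 — tautology.
In G4: every assignment gives 1 — tautology.

both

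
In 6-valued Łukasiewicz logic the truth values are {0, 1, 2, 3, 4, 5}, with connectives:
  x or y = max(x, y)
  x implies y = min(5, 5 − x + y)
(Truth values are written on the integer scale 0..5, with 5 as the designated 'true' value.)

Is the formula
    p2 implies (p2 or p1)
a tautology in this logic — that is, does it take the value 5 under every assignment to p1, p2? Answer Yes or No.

Yes

At p1 = 2, p2 = 4, for instance:
p2 or p1 = 4 or 2 = 4
p2 implies (p2 or p1) = 4 implies 4 = 5
and checking the remaining 35 assignments likewise gives ≥ 5 in every case.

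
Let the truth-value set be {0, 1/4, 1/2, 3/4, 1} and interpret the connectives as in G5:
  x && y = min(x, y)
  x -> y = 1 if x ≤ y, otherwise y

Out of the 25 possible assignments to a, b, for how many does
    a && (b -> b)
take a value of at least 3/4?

value 1: 5 assignments (counts)
value 3/4: 5 assignments (counts)
value 1/2: 5 assignments
value 1/4: 5 assignments
value 0: 5 assignments
So 10 of the 25 assignments meet the threshold.

10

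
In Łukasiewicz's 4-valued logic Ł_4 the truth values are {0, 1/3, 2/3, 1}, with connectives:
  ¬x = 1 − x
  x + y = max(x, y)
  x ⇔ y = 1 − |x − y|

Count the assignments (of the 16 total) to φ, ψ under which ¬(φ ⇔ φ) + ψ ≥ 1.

φ = 0, ψ = 0 ↦ 0  <
φ = 0, ψ = 1/3 ↦ 1/3  <
φ = 0, ψ = 2/3 ↦ 2/3  <
φ = 0, ψ = 1 ↦ 1  ≥
φ = 1/3, ψ = 0 ↦ 0  <
φ = 1/3, ψ = 1/3 ↦ 1/3  <
φ = 1/3, ψ = 2/3 ↦ 2/3  <
φ = 1/3, ψ = 1 ↦ 1  ≥
φ = 2/3, ψ = 0 ↦ 0  <
φ = 2/3, ψ = 1/3 ↦ 1/3  <
φ = 2/3, ψ = 2/3 ↦ 2/3  <
φ = 2/3, ψ = 1 ↦ 1  ≥
φ = 1, ψ = 0 ↦ 0  <
φ = 1, ψ = 1/3 ↦ 1/3  <
φ = 1, ψ = 2/3 ↦ 2/3  <
φ = 1, ψ = 1 ↦ 1  ≥
So 4 of the 16 assignments meet the threshold.

4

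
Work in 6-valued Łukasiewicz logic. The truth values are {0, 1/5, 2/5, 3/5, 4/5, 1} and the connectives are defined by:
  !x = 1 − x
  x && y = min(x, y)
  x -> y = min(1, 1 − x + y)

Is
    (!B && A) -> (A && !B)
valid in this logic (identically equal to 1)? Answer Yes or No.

Yes

At A = 1/5, B = 2/5, for instance:
!B = !2/5 = 3/5
!B && A = 3/5 && 1/5 = 1/5
A && !B = 1/5 && 3/5 = 1/5
(!B && A) -> (A && !B) = 1/5 -> 1/5 = 1
and checking the remaining 35 assignments likewise gives ≥ 1 in every case.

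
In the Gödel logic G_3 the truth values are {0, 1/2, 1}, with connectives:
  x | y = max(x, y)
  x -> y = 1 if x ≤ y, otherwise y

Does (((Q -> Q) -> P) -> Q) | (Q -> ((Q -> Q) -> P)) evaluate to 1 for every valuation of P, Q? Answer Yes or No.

Yes

P = 0, Q = 0 ↦ 1
P = 0, Q = 1/2 ↦ 1
P = 0, Q = 1 ↦ 1
P = 1/2, Q = 0 ↦ 1
P = 1/2, Q = 1/2 ↦ 1
P = 1/2, Q = 1 ↦ 1
P = 1, Q = 0 ↦ 1
P = 1, Q = 1/2 ↦ 1
P = 1, Q = 1 ↦ 1
Every assignment gives a value ≥ 1.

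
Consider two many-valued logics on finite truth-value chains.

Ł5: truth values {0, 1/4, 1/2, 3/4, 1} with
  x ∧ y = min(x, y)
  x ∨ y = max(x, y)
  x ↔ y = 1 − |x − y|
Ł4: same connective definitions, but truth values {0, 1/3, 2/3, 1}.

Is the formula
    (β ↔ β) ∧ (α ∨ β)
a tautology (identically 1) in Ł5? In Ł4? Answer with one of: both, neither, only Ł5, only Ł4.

In Ł5: at α = 0, β = 0 the value is 0 — not a tautology.
In Ł4: at α = 0, β = 0 the value is 0 — not a tautology.

neither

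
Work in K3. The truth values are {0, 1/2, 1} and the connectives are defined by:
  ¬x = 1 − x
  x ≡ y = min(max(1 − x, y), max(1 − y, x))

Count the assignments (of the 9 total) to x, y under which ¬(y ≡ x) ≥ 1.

2

x = 0, y = 0 ↦ 0  <
x = 0, y = 1/2 ↦ 1/2  <
x = 0, y = 1 ↦ 1  ≥
x = 1/2, y = 0 ↦ 1/2  <
x = 1/2, y = 1/2 ↦ 1/2  <
x = 1/2, y = 1 ↦ 1/2  <
x = 1, y = 0 ↦ 1  ≥
x = 1, y = 1/2 ↦ 1/2  <
x = 1, y = 1 ↦ 0  <
So 2 of the 9 assignments meet the threshold.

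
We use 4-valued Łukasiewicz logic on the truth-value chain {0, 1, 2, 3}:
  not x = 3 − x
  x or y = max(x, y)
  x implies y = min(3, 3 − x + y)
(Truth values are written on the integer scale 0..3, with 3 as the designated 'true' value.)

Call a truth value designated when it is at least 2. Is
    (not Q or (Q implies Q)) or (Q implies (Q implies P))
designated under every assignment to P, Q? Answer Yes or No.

P = 0, Q = 0 ↦ 3
P = 0, Q = 1 ↦ 3
P = 0, Q = 2 ↦ 3
P = 0, Q = 3 ↦ 3
P = 1, Q = 0 ↦ 3
P = 1, Q = 1 ↦ 3
P = 1, Q = 2 ↦ 3
P = 1, Q = 3 ↦ 3
P = 2, Q = 0 ↦ 3
P = 2, Q = 1 ↦ 3
P = 2, Q = 2 ↦ 3
P = 2, Q = 3 ↦ 3
P = 3, Q = 0 ↦ 3
P = 3, Q = 1 ↦ 3
P = 3, Q = 2 ↦ 3
P = 3, Q = 3 ↦ 3
Every assignment gives a value ≥ 2.

Yes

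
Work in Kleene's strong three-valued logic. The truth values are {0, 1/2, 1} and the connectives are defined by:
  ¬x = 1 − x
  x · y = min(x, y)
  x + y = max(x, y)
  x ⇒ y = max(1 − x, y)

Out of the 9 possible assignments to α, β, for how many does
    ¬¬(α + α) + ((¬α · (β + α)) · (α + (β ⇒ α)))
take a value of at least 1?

3

α = 0, β = 0 ↦ 0  <
α = 0, β = 1/2 ↦ 1/2  <
α = 0, β = 1 ↦ 0  <
α = 1/2, β = 0 ↦ 1/2  <
α = 1/2, β = 1/2 ↦ 1/2  <
α = 1/2, β = 1 ↦ 1/2  <
α = 1, β = 0 ↦ 1  ≥
α = 1, β = 1/2 ↦ 1  ≥
α = 1, β = 1 ↦ 1  ≥
So 3 of the 9 assignments meet the threshold.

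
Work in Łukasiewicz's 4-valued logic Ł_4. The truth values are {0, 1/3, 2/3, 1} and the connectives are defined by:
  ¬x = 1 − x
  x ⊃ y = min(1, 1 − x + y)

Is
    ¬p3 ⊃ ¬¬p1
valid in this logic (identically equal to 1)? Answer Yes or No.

Counterexample: take p1 = 0, p3 = 0.
¬p3 = ¬0 = 1
¬p1 = ¬0 = 1
¬¬p1 = ¬1 = 0
¬p3 ⊃ ¬¬p1 = 1 ⊃ 0 = 0
This gives 0 ≠ 1.

No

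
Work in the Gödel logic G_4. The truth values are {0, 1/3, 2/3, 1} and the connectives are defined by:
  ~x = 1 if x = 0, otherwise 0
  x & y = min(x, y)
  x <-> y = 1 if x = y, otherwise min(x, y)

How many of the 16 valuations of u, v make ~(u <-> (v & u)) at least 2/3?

3

u = 0, v = 0 ↦ 0  <
u = 0, v = 1/3 ↦ 0  <
u = 0, v = 2/3 ↦ 0  <
u = 0, v = 1 ↦ 0  <
u = 1/3, v = 0 ↦ 1  ≥
u = 1/3, v = 1/3 ↦ 0  <
u = 1/3, v = 2/3 ↦ 0  <
u = 1/3, v = 1 ↦ 0  <
u = 2/3, v = 0 ↦ 1  ≥
u = 2/3, v = 1/3 ↦ 0  <
u = 2/3, v = 2/3 ↦ 0  <
u = 2/3, v = 1 ↦ 0  <
u = 1, v = 0 ↦ 1  ≥
u = 1, v = 1/3 ↦ 0  <
u = 1, v = 2/3 ↦ 0  <
u = 1, v = 1 ↦ 0  <
So 3 of the 16 assignments meet the threshold.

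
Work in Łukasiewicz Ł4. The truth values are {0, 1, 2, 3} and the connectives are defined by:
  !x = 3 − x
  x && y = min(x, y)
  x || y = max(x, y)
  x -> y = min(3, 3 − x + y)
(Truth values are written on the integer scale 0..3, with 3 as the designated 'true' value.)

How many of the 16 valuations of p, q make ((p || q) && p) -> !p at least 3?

p = 0, q = 0 ↦ 3  ≥
p = 0, q = 1 ↦ 3  ≥
p = 0, q = 2 ↦ 3  ≥
p = 0, q = 3 ↦ 3  ≥
p = 1, q = 0 ↦ 3  ≥
p = 1, q = 1 ↦ 3  ≥
p = 1, q = 2 ↦ 3  ≥
p = 1, q = 3 ↦ 3  ≥
p = 2, q = 0 ↦ 2  <
p = 2, q = 1 ↦ 2  <
p = 2, q = 2 ↦ 2  <
p = 2, q = 3 ↦ 2  <
p = 3, q = 0 ↦ 0  <
p = 3, q = 1 ↦ 0  <
p = 3, q = 2 ↦ 0  <
p = 3, q = 3 ↦ 0  <
So 8 of the 16 assignments meet the threshold.

8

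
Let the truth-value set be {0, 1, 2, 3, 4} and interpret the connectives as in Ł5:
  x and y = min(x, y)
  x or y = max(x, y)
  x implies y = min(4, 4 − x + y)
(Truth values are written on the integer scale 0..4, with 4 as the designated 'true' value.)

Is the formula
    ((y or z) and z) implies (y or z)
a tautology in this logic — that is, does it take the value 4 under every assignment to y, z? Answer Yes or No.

At y = 2, z = 3, for instance:
y or z = 2 or 3 = 3
(y or z) and z = 3 and 3 = 3
((y or z) and z) implies (y or z) = 3 implies 3 = 4
and checking the remaining 24 assignments likewise gives ≥ 4 in every case.

Yes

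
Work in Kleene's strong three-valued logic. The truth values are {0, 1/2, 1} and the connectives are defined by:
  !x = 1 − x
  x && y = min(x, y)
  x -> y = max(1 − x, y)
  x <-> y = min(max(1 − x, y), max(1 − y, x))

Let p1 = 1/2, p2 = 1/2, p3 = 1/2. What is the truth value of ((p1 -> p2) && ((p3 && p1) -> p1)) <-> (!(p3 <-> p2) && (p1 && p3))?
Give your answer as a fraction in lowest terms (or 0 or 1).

p1 -> p2 = 1/2 -> 1/2 = 1/2
p3 && p1 = 1/2 && 1/2 = 1/2
(p3 && p1) -> p1 = 1/2 -> 1/2 = 1/2
(p1 -> p2) && ((p3 && p1) -> p1) = 1/2 && 1/2 = 1/2
p3 <-> p2 = 1/2 <-> 1/2 = 1/2
!(p3 <-> p2) = !1/2 = 1/2
p1 && p3 = 1/2 && 1/2 = 1/2
!(p3 <-> p2) && (p1 && p3) = 1/2 && 1/2 = 1/2
((p1 -> p2) && ((p3 && p1) -> p1)) <-> (!(p3 <-> p2) && (p1 && p3)) = 1/2 <-> 1/2 = 1/2

1/2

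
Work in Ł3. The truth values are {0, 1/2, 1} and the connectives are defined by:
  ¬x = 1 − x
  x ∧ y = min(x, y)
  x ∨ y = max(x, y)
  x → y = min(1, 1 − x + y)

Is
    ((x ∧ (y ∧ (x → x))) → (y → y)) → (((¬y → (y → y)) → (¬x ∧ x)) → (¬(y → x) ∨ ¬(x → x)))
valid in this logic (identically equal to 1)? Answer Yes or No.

No

Counterexample: take x = 1/2, y = 0.
x → x = 1/2 → 1/2 = 1
y ∧ (x → x) = 0 ∧ 1 = 0
x ∧ (y ∧ (x → x)) = 1/2 ∧ 0 = 0
y → y = 0 → 0 = 1
(x ∧ (y ∧ (x → x))) → (y → y) = 0 → 1 = 1
¬y = ¬0 = 1
y → y = 0 → 0 = 1
¬y → (y → y) = 1 → 1 = 1
¬x = ¬1/2 = 1/2
¬x ∧ x = 1/2 ∧ 1/2 = 1/2
(¬y → (y → y)) → (¬x ∧ x) = 1 → 1/2 = 1/2
y → x = 0 → 1/2 = 1
¬(y → x) = ¬1 = 0
x → x = 1/2 → 1/2 = 1
¬(x → x) = ¬1 = 0
¬(y → x) ∨ ¬(x → x) = 0 ∨ 0 = 0
((¬y → (y → y)) → (¬x ∧ x)) → (¬(y → x) ∨ ¬(x → x)) = 1/2 → 0 = 1/2
((x ∧ (y ∧ (x → x))) → (y → y)) → (((¬y → (y → y)) → (¬x ∧ x)) → (¬(y → x) ∨ ¬(x → x))) = 1 → 1/2 = 1/2
This gives 1/2 ≠ 1.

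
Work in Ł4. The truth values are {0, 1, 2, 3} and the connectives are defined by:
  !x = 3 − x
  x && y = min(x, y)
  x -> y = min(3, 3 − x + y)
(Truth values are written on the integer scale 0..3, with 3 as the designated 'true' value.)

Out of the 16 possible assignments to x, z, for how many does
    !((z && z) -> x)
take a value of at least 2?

3

x = 0, z = 0 ↦ 0  <
x = 0, z = 1 ↦ 1  <
x = 0, z = 2 ↦ 2  ≥
x = 0, z = 3 ↦ 3  ≥
x = 1, z = 0 ↦ 0  <
x = 1, z = 1 ↦ 0  <
x = 1, z = 2 ↦ 1  <
x = 1, z = 3 ↦ 2  ≥
x = 2, z = 0 ↦ 0  <
x = 2, z = 1 ↦ 0  <
x = 2, z = 2 ↦ 0  <
x = 2, z = 3 ↦ 1  <
x = 3, z = 0 ↦ 0  <
x = 3, z = 1 ↦ 0  <
x = 3, z = 2 ↦ 0  <
x = 3, z = 3 ↦ 0  <
So 3 of the 16 assignments meet the threshold.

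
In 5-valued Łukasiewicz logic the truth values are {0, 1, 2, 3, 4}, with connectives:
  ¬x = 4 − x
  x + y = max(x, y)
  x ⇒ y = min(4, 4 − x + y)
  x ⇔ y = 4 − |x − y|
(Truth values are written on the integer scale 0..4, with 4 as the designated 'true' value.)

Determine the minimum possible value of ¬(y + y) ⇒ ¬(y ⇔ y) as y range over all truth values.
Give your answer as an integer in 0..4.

0

Take y = 0:
y + y = 0 + 0 = 0
¬(y + y) = ¬0 = 4
y ⇔ y = 0 ⇔ 0 = 4
¬(y ⇔ y) = ¬4 = 0
¬(y + y) ⇒ ¬(y ⇔ y) = 4 ⇒ 0 = 0
No assignment yields a value below 0, so this is the minimum.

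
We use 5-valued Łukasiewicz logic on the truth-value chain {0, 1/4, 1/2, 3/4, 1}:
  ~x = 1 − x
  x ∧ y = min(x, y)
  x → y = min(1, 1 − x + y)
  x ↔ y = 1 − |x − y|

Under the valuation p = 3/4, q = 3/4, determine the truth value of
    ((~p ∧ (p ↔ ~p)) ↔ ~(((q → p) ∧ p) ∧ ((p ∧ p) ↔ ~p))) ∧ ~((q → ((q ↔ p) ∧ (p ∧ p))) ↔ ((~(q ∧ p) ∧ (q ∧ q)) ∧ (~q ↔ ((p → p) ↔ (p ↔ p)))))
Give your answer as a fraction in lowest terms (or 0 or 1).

~p = ~3/4 = 1/4
~p = ~3/4 = 1/4
p ↔ ~p = 3/4 ↔ 1/4 = 1/2
~p ∧ (p ↔ ~p) = 1/4 ∧ 1/2 = 1/4
q → p = 3/4 → 3/4 = 1
(q → p) ∧ p = 1 ∧ 3/4 = 3/4
p ∧ p = 3/4 ∧ 3/4 = 3/4
~p = ~3/4 = 1/4
(p ∧ p) ↔ ~p = 3/4 ↔ 1/4 = 1/2
((q → p) ∧ p) ∧ ((p ∧ p) ↔ ~p) = 3/4 ∧ 1/2 = 1/2
~(((q → p) ∧ p) ∧ ((p ∧ p) ↔ ~p)) = ~1/2 = 1/2
(~p ∧ (p ↔ ~p)) ↔ ~(((q → p) ∧ p) ∧ ((p ∧ p) ↔ ~p)) = 1/4 ↔ 1/2 = 3/4
q ↔ p = 3/4 ↔ 3/4 = 1
p ∧ p = 3/4 ∧ 3/4 = 3/4
(q ↔ p) ∧ (p ∧ p) = 1 ∧ 3/4 = 3/4
q → ((q ↔ p) ∧ (p ∧ p)) = 3/4 → 3/4 = 1
q ∧ p = 3/4 ∧ 3/4 = 3/4
~(q ∧ p) = ~3/4 = 1/4
q ∧ q = 3/4 ∧ 3/4 = 3/4
~(q ∧ p) ∧ (q ∧ q) = 1/4 ∧ 3/4 = 1/4
~q = ~3/4 = 1/4
p → p = 3/4 → 3/4 = 1
p ↔ p = 3/4 ↔ 3/4 = 1
(p → p) ↔ (p ↔ p) = 1 ↔ 1 = 1
~q ↔ ((p → p) ↔ (p ↔ p)) = 1/4 ↔ 1 = 1/4
(~(q ∧ p) ∧ (q ∧ q)) ∧ (~q ↔ ((p → p) ↔ (p ↔ p))) = 1/4 ∧ 1/4 = 1/4
(q → ((q ↔ p) ∧ (p ∧ p))) ↔ ((~(q ∧ p) ∧ (q ∧ q)) ∧ (~q ↔ ((p → p) ↔ (p ↔ p)))) = 1 ↔ 1/4 = 1/4
~((q → ((q ↔ p) ∧ (p ∧ p))) ↔ ((~(q ∧ p) ∧ (q ∧ q)) ∧ (~q ↔ ((p → p) ↔ (p ↔ p))))) = ~1/4 = 3/4
((~p ∧ (p ↔ ~p)) ↔ ~(((q → p) ∧ p) ∧ ((p ∧ p) ↔ ~p))) ∧ ~((q → ((q ↔ p) ∧ (p ∧ p))) ↔ ((~(q ∧ p) ∧ (q ∧ q)) ∧ (~q ↔ ((p → p) ↔ (p ↔ p))))) = 3/4 ∧ 3/4 = 3/4

3/4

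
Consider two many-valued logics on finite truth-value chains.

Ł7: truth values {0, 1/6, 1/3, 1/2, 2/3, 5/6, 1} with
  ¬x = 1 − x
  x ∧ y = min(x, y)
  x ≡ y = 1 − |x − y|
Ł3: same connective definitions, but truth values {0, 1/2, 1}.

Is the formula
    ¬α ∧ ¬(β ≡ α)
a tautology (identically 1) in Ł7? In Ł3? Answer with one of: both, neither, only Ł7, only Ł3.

In Ł7: at α = 0, β = 0 the value is 0 — not a tautology.
In Ł3: at α = 0, β = 0 the value is 0 — not a tautology.

neither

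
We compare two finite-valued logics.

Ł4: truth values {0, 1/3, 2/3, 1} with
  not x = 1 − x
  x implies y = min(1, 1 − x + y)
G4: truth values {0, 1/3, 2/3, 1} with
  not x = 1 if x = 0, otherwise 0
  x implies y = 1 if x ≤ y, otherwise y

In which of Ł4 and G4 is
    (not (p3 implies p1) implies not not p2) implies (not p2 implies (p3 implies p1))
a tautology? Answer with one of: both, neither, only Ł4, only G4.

only Ł4

In Ł4: every assignment gives 1 — tautology.
In G4: at p1 = 1/3, p2 = 0, p3 = 2/3 the value is 1/3 — not a tautology.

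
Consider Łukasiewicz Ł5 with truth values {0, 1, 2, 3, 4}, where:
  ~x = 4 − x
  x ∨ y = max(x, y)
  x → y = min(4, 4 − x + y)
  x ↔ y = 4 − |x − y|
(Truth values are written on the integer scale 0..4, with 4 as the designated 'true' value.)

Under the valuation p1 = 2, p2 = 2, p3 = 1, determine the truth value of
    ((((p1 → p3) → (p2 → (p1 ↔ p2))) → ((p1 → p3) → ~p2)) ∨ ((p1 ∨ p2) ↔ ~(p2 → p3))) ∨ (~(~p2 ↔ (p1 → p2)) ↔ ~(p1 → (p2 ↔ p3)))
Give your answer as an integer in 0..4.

p1 → p3 = 2 → 1 = 3
p1 ↔ p2 = 2 ↔ 2 = 4
p2 → (p1 ↔ p2) = 2 → 4 = 4
(p1 → p3) → (p2 → (p1 ↔ p2)) = 3 → 4 = 4
p1 → p3 = 2 → 1 = 3
~p2 = ~2 = 2
(p1 → p3) → ~p2 = 3 → 2 = 3
((p1 → p3) → (p2 → (p1 ↔ p2))) → ((p1 → p3) → ~p2) = 4 → 3 = 3
p1 ∨ p2 = 2 ∨ 2 = 2
p2 → p3 = 2 → 1 = 3
~(p2 → p3) = ~3 = 1
(p1 ∨ p2) ↔ ~(p2 → p3) = 2 ↔ 1 = 3
(((p1 → p3) → (p2 → (p1 ↔ p2))) → ((p1 → p3) → ~p2)) ∨ ((p1 ∨ p2) ↔ ~(p2 → p3)) = 3 ∨ 3 = 3
~p2 = ~2 = 2
p1 → p2 = 2 → 2 = 4
~p2 ↔ (p1 → p2) = 2 ↔ 4 = 2
~(~p2 ↔ (p1 → p2)) = ~2 = 2
p2 ↔ p3 = 2 ↔ 1 = 3
p1 → (p2 ↔ p3) = 2 → 3 = 4
~(p1 → (p2 ↔ p3)) = ~4 = 0
~(~p2 ↔ (p1 → p2)) ↔ ~(p1 → (p2 ↔ p3)) = 2 ↔ 0 = 2
((((p1 → p3) → (p2 → (p1 ↔ p2))) → ((p1 → p3) → ~p2)) ∨ ((p1 ∨ p2) ↔ ~(p2 → p3))) ∨ (~(~p2 ↔ (p1 → p2)) ↔ ~(p1 → (p2 ↔ p3))) = 3 ∨ 2 = 3

3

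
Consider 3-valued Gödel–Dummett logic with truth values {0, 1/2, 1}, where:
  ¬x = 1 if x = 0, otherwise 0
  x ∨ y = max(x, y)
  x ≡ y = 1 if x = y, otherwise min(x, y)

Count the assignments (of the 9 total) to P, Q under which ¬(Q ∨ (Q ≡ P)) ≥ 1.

2

P = 0, Q = 0 ↦ 0  <
P = 0, Q = 1/2 ↦ 0  <
P = 0, Q = 1 ↦ 0  <
P = 1/2, Q = 0 ↦ 1  ≥
P = 1/2, Q = 1/2 ↦ 0  <
P = 1/2, Q = 1 ↦ 0  <
P = 1, Q = 0 ↦ 1  ≥
P = 1, Q = 1/2 ↦ 0  <
P = 1, Q = 1 ↦ 0  <
So 2 of the 9 assignments meet the threshold.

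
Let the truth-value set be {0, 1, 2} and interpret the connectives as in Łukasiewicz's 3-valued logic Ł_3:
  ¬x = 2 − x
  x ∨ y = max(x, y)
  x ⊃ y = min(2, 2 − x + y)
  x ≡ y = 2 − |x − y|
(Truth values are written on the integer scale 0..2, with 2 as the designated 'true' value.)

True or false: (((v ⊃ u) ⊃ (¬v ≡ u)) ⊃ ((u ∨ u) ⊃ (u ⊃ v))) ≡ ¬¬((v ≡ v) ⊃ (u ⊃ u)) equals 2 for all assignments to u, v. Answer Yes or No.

Counterexample: take u = 2, v = 0.
v ⊃ u = 0 ⊃ 2 = 2
¬v = ¬0 = 2
¬v ≡ u = 2 ≡ 2 = 2
(v ⊃ u) ⊃ (¬v ≡ u) = 2 ⊃ 2 = 2
u ∨ u = 2 ∨ 2 = 2
u ⊃ v = 2 ⊃ 0 = 0
(u ∨ u) ⊃ (u ⊃ v) = 2 ⊃ 0 = 0
((v ⊃ u) ⊃ (¬v ≡ u)) ⊃ ((u ∨ u) ⊃ (u ⊃ v)) = 2 ⊃ 0 = 0
v ≡ v = 0 ≡ 0 = 2
u ⊃ u = 2 ⊃ 2 = 2
(v ≡ v) ⊃ (u ⊃ u) = 2 ⊃ 2 = 2
¬((v ≡ v) ⊃ (u ⊃ u)) = ¬2 = 0
¬¬((v ≡ v) ⊃ (u ⊃ u)) = ¬0 = 2
(((v ⊃ u) ⊃ (¬v ≡ u)) ⊃ ((u ∨ u) ⊃ (u ⊃ v))) ≡ ¬¬((v ≡ v) ⊃ (u ⊃ u)) = 0 ≡ 2 = 0
This gives 0 ≠ 2.

No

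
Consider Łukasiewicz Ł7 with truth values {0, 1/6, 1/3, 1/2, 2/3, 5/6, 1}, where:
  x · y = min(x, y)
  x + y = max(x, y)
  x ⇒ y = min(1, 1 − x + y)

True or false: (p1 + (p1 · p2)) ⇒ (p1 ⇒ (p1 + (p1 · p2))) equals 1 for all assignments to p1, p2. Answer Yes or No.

At p1 = 1, p2 = 5/6, for instance:
p1 · p2 = 1 · 5/6 = 5/6
p1 + (p1 · p2) = 1 + 5/6 = 1
p1 ⇒ (p1 + (p1 · p2)) = 1 ⇒ 1 = 1
(p1 + (p1 · p2)) ⇒ (p1 ⇒ (p1 + (p1 · p2))) = 1 ⇒ 1 = 1
and checking the remaining 48 assignments likewise gives ≥ 1 in every case.

Yes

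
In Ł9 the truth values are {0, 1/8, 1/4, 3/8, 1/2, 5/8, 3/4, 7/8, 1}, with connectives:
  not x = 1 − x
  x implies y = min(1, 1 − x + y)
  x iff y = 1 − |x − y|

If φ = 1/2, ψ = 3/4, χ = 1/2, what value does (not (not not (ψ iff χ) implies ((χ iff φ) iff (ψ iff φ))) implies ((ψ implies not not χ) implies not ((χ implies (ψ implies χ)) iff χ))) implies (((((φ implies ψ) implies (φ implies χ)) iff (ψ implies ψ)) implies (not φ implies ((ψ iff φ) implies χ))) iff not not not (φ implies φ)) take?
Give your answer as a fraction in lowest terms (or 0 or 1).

0

ψ iff χ = 3/4 iff 1/2 = 3/4
not (ψ iff χ) = not 3/4 = 1/4
not not (ψ iff χ) = not 1/4 = 3/4
χ iff φ = 1/2 iff 1/2 = 1
ψ iff φ = 3/4 iff 1/2 = 3/4
(χ iff φ) iff (ψ iff φ) = 1 iff 3/4 = 3/4
not not (ψ iff χ) implies ((χ iff φ) iff (ψ iff φ)) = 3/4 implies 3/4 = 1
not (not not (ψ iff χ) implies ((χ iff φ) iff (ψ iff φ))) = not 1 = 0
not χ = not 1/2 = 1/2
not not χ = not 1/2 = 1/2
ψ implies not not χ = 3/4 implies 1/2 = 3/4
ψ implies χ = 3/4 implies 1/2 = 3/4
χ implies (ψ implies χ) = 1/2 implies 3/4 = 1
(χ implies (ψ implies χ)) iff χ = 1 iff 1/2 = 1/2
not ((χ implies (ψ implies χ)) iff χ) = not 1/2 = 1/2
(ψ implies not not χ) implies not ((χ implies (ψ implies χ)) iff χ) = 3/4 implies 1/2 = 3/4
not (not not (ψ iff χ) implies ((χ iff φ) iff (ψ iff φ))) implies ((ψ implies not not χ) implies not ((χ implies (ψ implies χ)) iff χ)) = 0 implies 3/4 = 1
φ implies ψ = 1/2 implies 3/4 = 1
φ implies χ = 1/2 implies 1/2 = 1
(φ implies ψ) implies (φ implies χ) = 1 implies 1 = 1
ψ implies ψ = 3/4 implies 3/4 = 1
((φ implies ψ) implies (φ implies χ)) iff (ψ implies ψ) = 1 iff 1 = 1
not φ = not 1/2 = 1/2
ψ iff φ = 3/4 iff 1/2 = 3/4
(ψ iff φ) implies χ = 3/4 implies 1/2 = 3/4
not φ implies ((ψ iff φ) implies χ) = 1/2 implies 3/4 = 1
(((φ implies ψ) implies (φ implies χ)) iff (ψ implies ψ)) implies (not φ implies ((ψ iff φ) implies χ)) = 1 implies 1 = 1
φ implies φ = 1/2 implies 1/2 = 1
not (φ implies φ) = not 1 = 0
not not (φ implies φ) = not 0 = 1
not not not (φ implies φ) = not 1 = 0
((((φ implies ψ) implies (φ implies χ)) iff (ψ implies ψ)) implies (not φ implies ((ψ iff φ) implies χ))) iff not not not (φ implies φ) = 1 iff 0 = 0
(not (not not (ψ iff χ) implies ((χ iff φ) iff (ψ iff φ))) implies ((ψ implies not not χ) implies not ((χ implies (ψ implies χ)) iff χ))) implies (((((φ implies ψ) implies (φ implies χ)) iff (ψ implies ψ)) implies (not φ implies ((ψ iff φ) implies χ))) iff not not not (φ implies φ)) = 1 implies 0 = 0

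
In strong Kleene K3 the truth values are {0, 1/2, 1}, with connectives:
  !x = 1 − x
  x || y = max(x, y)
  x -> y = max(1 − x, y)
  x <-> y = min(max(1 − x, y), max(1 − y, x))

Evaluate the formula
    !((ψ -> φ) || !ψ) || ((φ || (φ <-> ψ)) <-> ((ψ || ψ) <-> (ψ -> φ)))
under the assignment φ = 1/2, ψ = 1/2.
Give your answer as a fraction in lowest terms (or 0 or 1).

1/2

ψ -> φ = 1/2 -> 1/2 = 1/2
!ψ = !1/2 = 1/2
(ψ -> φ) || !ψ = 1/2 || 1/2 = 1/2
!((ψ -> φ) || !ψ) = !1/2 = 1/2
φ <-> ψ = 1/2 <-> 1/2 = 1/2
φ || (φ <-> ψ) = 1/2 || 1/2 = 1/2
ψ || ψ = 1/2 || 1/2 = 1/2
ψ -> φ = 1/2 -> 1/2 = 1/2
(ψ || ψ) <-> (ψ -> φ) = 1/2 <-> 1/2 = 1/2
(φ || (φ <-> ψ)) <-> ((ψ || ψ) <-> (ψ -> φ)) = 1/2 <-> 1/2 = 1/2
!((ψ -> φ) || !ψ) || ((φ || (φ <-> ψ)) <-> ((ψ || ψ) <-> (ψ -> φ))) = 1/2 || 1/2 = 1/2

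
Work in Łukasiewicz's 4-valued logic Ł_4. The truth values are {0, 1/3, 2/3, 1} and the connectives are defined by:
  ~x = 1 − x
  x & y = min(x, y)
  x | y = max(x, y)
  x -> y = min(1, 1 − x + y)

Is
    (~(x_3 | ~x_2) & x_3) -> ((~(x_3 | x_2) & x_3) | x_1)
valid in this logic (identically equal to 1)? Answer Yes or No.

No

Counterexample: take x_1 = 0, x_2 = 1, x_3 = 1/3.
~x_2 = ~1 = 0
x_3 | ~x_2 = 1/3 | 0 = 1/3
~(x_3 | ~x_2) = ~1/3 = 2/3
~(x_3 | ~x_2) & x_3 = 2/3 & 1/3 = 1/3
x_3 | x_2 = 1/3 | 1 = 1
~(x_3 | x_2) = ~1 = 0
~(x_3 | x_2) & x_3 = 0 & 1/3 = 0
(~(x_3 | x_2) & x_3) | x_1 = 0 | 0 = 0
(~(x_3 | ~x_2) & x_3) -> ((~(x_3 | x_2) & x_3) | x_1) = 1/3 -> 0 = 2/3
This gives 2/3 ≠ 1.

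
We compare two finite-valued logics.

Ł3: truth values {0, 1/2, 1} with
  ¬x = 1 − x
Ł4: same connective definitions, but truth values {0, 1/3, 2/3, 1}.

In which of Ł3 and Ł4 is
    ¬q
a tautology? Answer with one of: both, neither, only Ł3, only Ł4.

neither

In Ł3: at q = 1/2 the value is 1/2 — not a tautology.
In Ł4: at q = 1/3 the value is 2/3 — not a tautology.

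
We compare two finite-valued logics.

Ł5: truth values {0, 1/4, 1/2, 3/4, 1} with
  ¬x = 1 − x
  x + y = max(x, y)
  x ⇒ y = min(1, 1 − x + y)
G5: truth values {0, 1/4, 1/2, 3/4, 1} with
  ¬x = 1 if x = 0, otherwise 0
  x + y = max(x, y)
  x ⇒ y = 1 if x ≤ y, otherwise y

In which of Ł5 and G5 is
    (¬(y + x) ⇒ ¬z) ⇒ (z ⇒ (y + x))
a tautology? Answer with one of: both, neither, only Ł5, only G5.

only Ł5

In Ł5: every assignment gives 1 — tautology.
In G5: at x = 0, y = 1/4, z = 1/2 the value is 1/4 — not a tautology.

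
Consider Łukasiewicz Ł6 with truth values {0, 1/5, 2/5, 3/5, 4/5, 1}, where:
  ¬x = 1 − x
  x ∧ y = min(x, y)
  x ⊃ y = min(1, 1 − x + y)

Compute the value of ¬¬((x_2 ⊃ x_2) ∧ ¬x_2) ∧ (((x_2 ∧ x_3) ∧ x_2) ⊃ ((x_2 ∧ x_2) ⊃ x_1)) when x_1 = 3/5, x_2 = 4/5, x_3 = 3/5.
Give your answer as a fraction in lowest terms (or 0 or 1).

1/5

x_2 ⊃ x_2 = 4/5 ⊃ 4/5 = 1
¬x_2 = ¬4/5 = 1/5
(x_2 ⊃ x_2) ∧ ¬x_2 = 1 ∧ 1/5 = 1/5
¬((x_2 ⊃ x_2) ∧ ¬x_2) = ¬1/5 = 4/5
¬¬((x_2 ⊃ x_2) ∧ ¬x_2) = ¬4/5 = 1/5
x_2 ∧ x_3 = 4/5 ∧ 3/5 = 3/5
(x_2 ∧ x_3) ∧ x_2 = 3/5 ∧ 4/5 = 3/5
x_2 ∧ x_2 = 4/5 ∧ 4/5 = 4/5
(x_2 ∧ x_2) ⊃ x_1 = 4/5 ⊃ 3/5 = 4/5
((x_2 ∧ x_3) ∧ x_2) ⊃ ((x_2 ∧ x_2) ⊃ x_1) = 3/5 ⊃ 4/5 = 1
¬¬((x_2 ⊃ x_2) ∧ ¬x_2) ∧ (((x_2 ∧ x_3) ∧ x_2) ⊃ ((x_2 ∧ x_2) ⊃ x_1)) = 1/5 ∧ 1 = 1/5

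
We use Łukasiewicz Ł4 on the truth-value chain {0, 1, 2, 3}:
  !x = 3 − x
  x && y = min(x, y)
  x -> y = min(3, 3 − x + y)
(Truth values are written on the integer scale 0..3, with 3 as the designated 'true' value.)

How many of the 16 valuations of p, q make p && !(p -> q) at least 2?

3

p = 0, q = 0 ↦ 0  <
p = 0, q = 1 ↦ 0  <
p = 0, q = 2 ↦ 0  <
p = 0, q = 3 ↦ 0  <
p = 1, q = 0 ↦ 1  <
p = 1, q = 1 ↦ 0  <
p = 1, q = 2 ↦ 0  <
p = 1, q = 3 ↦ 0  <
p = 2, q = 0 ↦ 2  ≥
p = 2, q = 1 ↦ 1  <
p = 2, q = 2 ↦ 0  <
p = 2, q = 3 ↦ 0  <
p = 3, q = 0 ↦ 3  ≥
p = 3, q = 1 ↦ 2  ≥
p = 3, q = 2 ↦ 1  <
p = 3, q = 3 ↦ 0  <
So 3 of the 16 assignments meet the threshold.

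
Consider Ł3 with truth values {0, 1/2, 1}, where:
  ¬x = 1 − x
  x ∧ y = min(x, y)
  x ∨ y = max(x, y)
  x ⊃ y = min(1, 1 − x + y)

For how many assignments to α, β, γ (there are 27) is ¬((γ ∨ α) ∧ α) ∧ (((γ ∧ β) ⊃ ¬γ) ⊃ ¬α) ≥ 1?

value 1: 9 assignments (counts)
value 1/2: 9 assignments
value 0: 9 assignments
So 9 of the 27 assignments meet the threshold.

9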